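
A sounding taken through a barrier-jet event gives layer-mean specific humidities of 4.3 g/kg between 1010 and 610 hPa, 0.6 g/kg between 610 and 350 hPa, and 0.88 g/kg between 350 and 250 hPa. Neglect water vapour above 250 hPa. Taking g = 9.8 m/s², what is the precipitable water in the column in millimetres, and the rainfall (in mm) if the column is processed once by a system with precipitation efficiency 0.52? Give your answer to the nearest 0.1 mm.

PW ≈ 20.0 mm; rainfall ≈ 10.4 mm

Precipitable water is the column-integrated vapour mass per unit area: PW = (1/g) Σ q̄ Δp, with q in kg/kg and Δp in Pa (1 kg/m² of water = 1 mm).
Layer 1010–610 hPa: Δp = 400 hPa = 40000 Pa, q̄ = 0.0043 kg/kg → 0.0043 × 40000 / 9.8 = 17.55 mm
Layer 610–350 hPa: Δp = 260 hPa = 26000 Pa, q̄ = 0.0006 kg/kg → 0.0006 × 26000 / 9.8 = 1.59 mm
Layer 350–250 hPa: Δp = 100 hPa = 10000 Pa, q̄ = 0.00088 kg/kg → 0.00088 × 10000 / 9.8 = 0.90 mm
PW = 17.55 + 1.59 + 0.90 = 20.04 ≈ 20.0 mm.
Rainfall = ε × PW = 0.52 × 20.0 = 10.4 mm.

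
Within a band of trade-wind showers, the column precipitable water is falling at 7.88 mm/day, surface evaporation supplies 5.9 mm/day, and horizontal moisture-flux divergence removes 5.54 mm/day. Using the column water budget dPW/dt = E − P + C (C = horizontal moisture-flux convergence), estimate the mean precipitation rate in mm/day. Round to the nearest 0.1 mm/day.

dPW/dt = -7.88 mm/day.
P = E + C − dPW/dt = 5.9 + (-5.54) − (-7.88) = 8.2 mm/day.

P ≈ 8.2 mm/day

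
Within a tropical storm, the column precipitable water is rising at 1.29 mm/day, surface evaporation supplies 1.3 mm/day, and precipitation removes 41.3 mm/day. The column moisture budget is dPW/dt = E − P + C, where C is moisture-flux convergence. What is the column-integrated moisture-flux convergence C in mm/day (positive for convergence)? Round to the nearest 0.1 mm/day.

dPW/dt = +1.29 mm/day.
C = dPW/dt − E + P = (+1.29) − 1.3 + 41.3 = 41.3 mm/day.

C ≈ 41.3 mm/day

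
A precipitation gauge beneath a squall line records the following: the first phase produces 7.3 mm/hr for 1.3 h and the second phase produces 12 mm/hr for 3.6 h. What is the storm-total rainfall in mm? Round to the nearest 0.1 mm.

Total = Σ Rᵢ Δtᵢ = 7.3 × 1.3 + 12 × 3.6
      = 9.49 + 43.2 = 52.7 mm.

total ≈ 52.7 mm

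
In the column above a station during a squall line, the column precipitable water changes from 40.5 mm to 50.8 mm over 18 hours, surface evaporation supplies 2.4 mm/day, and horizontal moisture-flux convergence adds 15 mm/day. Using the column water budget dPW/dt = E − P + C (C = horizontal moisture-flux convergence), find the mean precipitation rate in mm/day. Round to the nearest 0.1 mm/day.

P ≈ 3.7 mm/day

dPW/dt = (50.8 − 40.5) mm / (18/24 day) = +13.733 mm/day.
P = E + C − dPW/dt = 2.4 + (15) − (+13.733) = 3.7 mm/day.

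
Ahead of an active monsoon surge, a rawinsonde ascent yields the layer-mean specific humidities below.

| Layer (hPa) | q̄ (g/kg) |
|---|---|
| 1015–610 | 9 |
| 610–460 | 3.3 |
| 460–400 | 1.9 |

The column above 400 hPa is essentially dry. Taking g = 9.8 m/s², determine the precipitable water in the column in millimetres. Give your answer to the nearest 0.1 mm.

PW ≈ 43.4 mm

Precipitable water is the column-integrated vapour mass per unit area: PW = (1/g) Σ q̄ Δp, with q in kg/kg and Δp in Pa (1 kg/m² of water = 1 mm).
Layer 1015–610 hPa: Δp = 405 hPa = 40500 Pa, q̄ = 0.009 kg/kg → 0.009 × 40500 / 9.8 = 37.19 mm
Layer 610–460 hPa: Δp = 150 hPa = 15000 Pa, q̄ = 0.0033 kg/kg → 0.0033 × 15000 / 9.8 = 5.05 mm
Layer 460–400 hPa: Δp = 60 hPa = 6000 Pa, q̄ = 0.0019 kg/kg → 0.0019 × 6000 / 9.8 = 1.16 mm
PW = 37.19 + 5.05 + 1.16 = 43.40 ≈ 43.4 mm.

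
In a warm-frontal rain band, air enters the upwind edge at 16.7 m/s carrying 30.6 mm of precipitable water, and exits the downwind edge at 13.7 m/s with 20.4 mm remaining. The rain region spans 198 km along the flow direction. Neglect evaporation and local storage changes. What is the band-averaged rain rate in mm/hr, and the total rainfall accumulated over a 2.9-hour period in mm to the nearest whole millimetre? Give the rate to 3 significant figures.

R ≈ 4.21 mm/hr; total ≈ 12 mm

Column moisture flux per unit crosswind length is F = V × PW.
Inflow: F_in = 16.7 × 30.6 = 511.02 mm·m/s
Outflow: F_out = 13.7 × 20.4 = 279.48 mm·m/s
Steady-state rate R = (F_in − F_out)/L = (511.02 − 279.48) / 198000 m = 1.169e-03 mm/s.
R = 1.169e-03 × 3600 = 4.21 mm/hr.
Over 2.9 h: total = 4.21 × 2.9 = 12.209 ≈ 12 mm.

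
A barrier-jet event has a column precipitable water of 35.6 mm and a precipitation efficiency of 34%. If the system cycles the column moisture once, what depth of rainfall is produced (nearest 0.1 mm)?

rainfall ≈ 12.1 mm

Rainfall = ε × PW = 0.34 × 35.6 = 12.1 mm.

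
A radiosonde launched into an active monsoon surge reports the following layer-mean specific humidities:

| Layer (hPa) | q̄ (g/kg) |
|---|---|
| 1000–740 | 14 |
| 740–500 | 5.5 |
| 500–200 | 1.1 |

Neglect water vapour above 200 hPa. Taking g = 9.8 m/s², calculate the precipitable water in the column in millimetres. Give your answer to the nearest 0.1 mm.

Precipitable water is the column-integrated vapour mass per unit area: PW = (1/g) Σ q̄ Δp, with q in kg/kg and Δp in Pa (1 kg/m² of water = 1 mm).
Layer 1000–740 hPa: Δp = 260 hPa = 26000 Pa, q̄ = 0.014 kg/kg → 0.014 × 26000 / 9.8 = 37.14 mm
Layer 740–500 hPa: Δp = 240 hPa = 24000 Pa, q̄ = 0.0055 kg/kg → 0.0055 × 24000 / 9.8 = 13.47 mm
Layer 500–200 hPa: Δp = 300 hPa = 30000 Pa, q̄ = 0.0011 kg/kg → 0.0011 × 30000 / 9.8 = 3.37 mm
PW = 37.14 + 13.47 + 3.37 = 53.98 ≈ 54.0 mm.

PW ≈ 54.0 mm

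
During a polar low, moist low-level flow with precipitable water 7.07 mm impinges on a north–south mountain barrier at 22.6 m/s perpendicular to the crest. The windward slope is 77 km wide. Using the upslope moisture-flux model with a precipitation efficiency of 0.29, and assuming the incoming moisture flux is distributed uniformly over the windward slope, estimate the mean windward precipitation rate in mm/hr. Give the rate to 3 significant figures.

R ≈ 2.17 mm/hr

Incoming column moisture flux per unit ridge length: F = V × PW = 22.6 × 7.07 = 159.782 mm·m/s.
Spread over the 77 km slope with efficiency ε = 0.29: R = ε·F/W = 0.29 × 159.782 / 77000 m = 6.018e-04 mm/s.
R = 6.018e-04 × 3600 = 2.17 mm/hr.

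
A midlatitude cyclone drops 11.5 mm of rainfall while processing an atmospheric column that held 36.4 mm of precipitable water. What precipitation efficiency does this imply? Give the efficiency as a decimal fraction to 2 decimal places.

ε = rainfall / PW = 11.5 / 36.4 = 0.32.

ε ≈ 0.32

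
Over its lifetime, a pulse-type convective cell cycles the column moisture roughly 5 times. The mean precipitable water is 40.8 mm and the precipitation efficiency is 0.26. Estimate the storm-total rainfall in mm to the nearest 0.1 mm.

Each cycle deposits ε × PW = 0.26 × 40.8 = 10.608 mm.
Over 5 cycles: 5 × 10.608 = 53.0 mm.

rainfall ≈ 53.0 mm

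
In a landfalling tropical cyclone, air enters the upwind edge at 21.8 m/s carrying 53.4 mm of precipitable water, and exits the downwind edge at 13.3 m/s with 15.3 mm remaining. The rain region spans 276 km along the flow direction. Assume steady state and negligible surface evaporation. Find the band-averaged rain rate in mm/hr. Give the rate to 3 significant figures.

Column moisture flux per unit crosswind length is F = V × PW.
Inflow: F_in = 21.8 × 53.4 = 1164.12 mm·m/s
Outflow: F_out = 13.3 × 15.3 = 203.49 mm·m/s
Steady-state rate R = (F_in − F_out)/L = (1164.12 − 203.49) / 276000 m = 3.481e-03 mm/s.
R = 3.481e-03 × 3600 = 12.5 mm/hr.

R ≈ 12.5 mm/hr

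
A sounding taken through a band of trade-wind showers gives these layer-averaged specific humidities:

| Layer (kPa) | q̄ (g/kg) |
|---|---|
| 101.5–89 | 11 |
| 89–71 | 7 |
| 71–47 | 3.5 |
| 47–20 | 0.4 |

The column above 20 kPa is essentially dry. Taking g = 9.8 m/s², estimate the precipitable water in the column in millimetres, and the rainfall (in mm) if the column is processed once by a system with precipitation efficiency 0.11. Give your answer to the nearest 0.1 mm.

Precipitable water is the column-integrated vapour mass per unit area: PW = (1/g) Σ q̄ Δp, with q in kg/kg and Δp in Pa (1 kg/m² of water = 1 mm).
Layer 101.5–89 kPa: Δp = 125 hPa = 12500 Pa, q̄ = 0.011 kg/kg → 0.011 × 12500 / 9.8 = 14.03 mm
Layer 89–71 kPa: Δp = 180 hPa = 18000 Pa, q̄ = 0.007 kg/kg → 0.007 × 18000 / 9.8 = 12.86 mm
Layer 71–47 kPa: Δp = 240 hPa = 24000 Pa, q̄ = 0.0035 kg/kg → 0.0035 × 24000 / 9.8 = 8.57 mm
Layer 47–20 kPa: Δp = 270 hPa = 27000 Pa, q̄ = 0.0004 kg/kg → 0.0004 × 27000 / 9.8 = 1.10 mm
PW = 14.03 + 12.86 + 8.57 + 1.10 = 36.56 ≈ 36.6 mm.
Rainfall = ε × PW = 0.11 × 36.6 = 4.0 mm.

PW ≈ 36.6 mm; rainfall ≈ 4.0 mm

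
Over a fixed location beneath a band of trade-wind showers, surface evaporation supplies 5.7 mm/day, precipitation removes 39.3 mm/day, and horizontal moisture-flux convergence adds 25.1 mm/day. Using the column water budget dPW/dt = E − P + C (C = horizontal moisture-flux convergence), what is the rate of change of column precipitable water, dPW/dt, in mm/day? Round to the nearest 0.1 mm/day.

dPW/dt ≈ -8.5 mm/day

dPW/dt = E − P + C = 5.7 − 39.3 + (25.1) = -8.5 mm/day.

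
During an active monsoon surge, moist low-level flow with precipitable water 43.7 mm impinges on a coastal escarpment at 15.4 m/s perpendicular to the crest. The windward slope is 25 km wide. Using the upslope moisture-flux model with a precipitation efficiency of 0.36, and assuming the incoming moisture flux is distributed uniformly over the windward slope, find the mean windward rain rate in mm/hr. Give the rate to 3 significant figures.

R ≈ 34.9 mm/hr

Incoming column moisture flux per unit ridge length: F = V × PW = 15.4 × 43.7 = 672.98 mm·m/s.
Spread over the 25 km slope with efficiency ε = 0.36: R = ε·F/W = 0.36 × 672.98 / 25000 m = 9.691e-03 mm/s.
R = 9.691e-03 × 3600 = 34.9 mm/hr.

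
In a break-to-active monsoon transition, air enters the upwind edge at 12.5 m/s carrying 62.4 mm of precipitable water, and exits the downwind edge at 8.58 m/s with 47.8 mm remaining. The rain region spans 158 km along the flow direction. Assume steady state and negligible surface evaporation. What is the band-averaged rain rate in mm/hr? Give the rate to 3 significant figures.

R ≈ 8.43 mm/hr

Column moisture flux per unit crosswind length is F = V × PW.
Inflow: F_in = 12.5 × 62.4 = 780 mm·m/s
Outflow: F_out = 8.58 × 47.8 = 410.124 mm·m/s
Steady-state rate R = (F_in − F_out)/L = (780 − 410.124) / 158000 m = 2.341e-03 mm/s.
R = 2.341e-03 × 3600 = 8.43 mm/hr.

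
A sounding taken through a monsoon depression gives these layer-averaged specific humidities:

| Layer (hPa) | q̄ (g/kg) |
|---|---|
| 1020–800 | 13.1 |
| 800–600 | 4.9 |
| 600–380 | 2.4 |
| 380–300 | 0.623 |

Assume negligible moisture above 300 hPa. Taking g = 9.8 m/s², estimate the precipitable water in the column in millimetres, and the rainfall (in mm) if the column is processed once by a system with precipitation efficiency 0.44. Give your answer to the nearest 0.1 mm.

Precipitable water is the column-integrated vapour mass per unit area: PW = (1/g) Σ q̄ Δp, with q in kg/kg and Δp in Pa (1 kg/m² of water = 1 mm).
Layer 1020–800 hPa: Δp = 220 hPa = 22000 Pa, q̄ = 0.0131 kg/kg → 0.0131 × 22000 / 9.8 = 29.41 mm
Layer 800–600 hPa: Δp = 200 hPa = 20000 Pa, q̄ = 0.0049 kg/kg → 0.0049 × 20000 / 9.8 = 10.00 mm
Layer 600–380 hPa: Δp = 220 hPa = 22000 Pa, q̄ = 0.0024 kg/kg → 0.0024 × 22000 / 9.8 = 5.39 mm
Layer 380–300 hPa: Δp = 80 hPa = 8000 Pa, q̄ = 0.000623 kg/kg → 0.000623 × 8000 / 9.8 = 0.51 mm
PW = 29.41 + 10.00 + 5.39 + 0.51 = 45.31 ≈ 45.3 mm.
Rainfall = ε × PW = 0.44 × 45.3 = 19.9 mm.

PW ≈ 45.3 mm; rainfall ≈ 19.9 mm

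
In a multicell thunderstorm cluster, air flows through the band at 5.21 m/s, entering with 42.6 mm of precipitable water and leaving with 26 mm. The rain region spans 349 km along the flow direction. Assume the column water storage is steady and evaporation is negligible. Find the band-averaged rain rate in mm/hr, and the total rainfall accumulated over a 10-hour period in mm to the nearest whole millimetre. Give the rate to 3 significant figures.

R ≈ 0.892 mm/hr; total ≈ 9 mm

Column moisture flux per unit crosswind length is F = V × PW.
Inflow: F_in = 5.21 × 42.6 = 221.946 mm·m/s
Outflow: F_out = 5.21 × 26 = 135.46 mm·m/s
Steady-state rate R = (F_in − F_out)/L = (221.946 − 135.46) / 349000 m = 2.478e-04 mm/s.
R = 2.478e-04 × 3600 = 0.892 mm/hr.
Over 10 h: total = 0.892 × 10 = 8.92 ≈ 9 mm.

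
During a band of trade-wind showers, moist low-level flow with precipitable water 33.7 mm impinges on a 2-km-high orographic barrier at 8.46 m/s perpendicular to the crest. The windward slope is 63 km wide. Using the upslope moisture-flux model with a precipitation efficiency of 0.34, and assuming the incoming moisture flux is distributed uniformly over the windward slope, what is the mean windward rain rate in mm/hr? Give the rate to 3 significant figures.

Incoming column moisture flux per unit ridge length: F = V × PW = 8.46 × 33.7 = 285.102 mm·m/s.
Spread over the 63 km slope with efficiency ε = 0.34: R = ε·F/W = 0.34 × 285.102 / 63000 m = 1.539e-03 mm/s.
R = 1.539e-03 × 3600 = 5.54 mm/hr.

R ≈ 5.54 mm/hr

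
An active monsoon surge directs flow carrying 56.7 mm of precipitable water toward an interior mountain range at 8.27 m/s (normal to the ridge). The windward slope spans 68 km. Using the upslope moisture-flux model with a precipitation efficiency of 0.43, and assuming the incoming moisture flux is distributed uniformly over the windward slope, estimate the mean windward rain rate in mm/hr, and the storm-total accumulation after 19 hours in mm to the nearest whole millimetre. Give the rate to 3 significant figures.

R ≈ 10.7 mm/hr; total ≈ 203 mm

Incoming column moisture flux per unit ridge length: F = V × PW = 8.27 × 56.7 = 468.909 mm·m/s.
Spread over the 68 km slope with efficiency ε = 0.43: R = ε·F/W = 0.43 × 468.909 / 68000 m = 2.965e-03 mm/s.
R = 2.965e-03 × 3600 = 10.7 mm/hr.
Over 19 h: total = 10.7 × 19 = 203.3 ≈ 203 mm.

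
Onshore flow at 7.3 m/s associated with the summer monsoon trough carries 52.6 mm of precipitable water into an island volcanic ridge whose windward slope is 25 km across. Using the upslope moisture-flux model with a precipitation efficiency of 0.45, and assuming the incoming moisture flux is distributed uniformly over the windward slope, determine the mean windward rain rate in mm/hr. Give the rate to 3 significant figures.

Incoming column moisture flux per unit ridge length: F = V × PW = 7.3 × 52.6 = 383.98 mm·m/s.
Spread over the 25 km slope with efficiency ε = 0.45: R = ε·F/W = 0.45 × 383.98 / 25000 m = 6.912e-03 mm/s.
R = 6.912e-03 × 3600 = 24.9 mm/hr.

R ≈ 24.9 mm/hr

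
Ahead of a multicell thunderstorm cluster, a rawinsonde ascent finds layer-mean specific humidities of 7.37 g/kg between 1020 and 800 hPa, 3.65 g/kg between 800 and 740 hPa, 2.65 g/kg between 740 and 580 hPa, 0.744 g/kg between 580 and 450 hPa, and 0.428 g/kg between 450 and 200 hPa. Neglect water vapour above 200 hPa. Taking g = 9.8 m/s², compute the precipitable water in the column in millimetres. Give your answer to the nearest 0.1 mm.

Precipitable water is the column-integrated vapour mass per unit area: PW = (1/g) Σ q̄ Δp, with q in kg/kg and Δp in Pa (1 kg/m² of water = 1 mm).
Layer 1020–800 hPa: Δp = 220 hPa = 22000 Pa, q̄ = 0.00737 kg/kg → 0.00737 × 22000 / 9.8 = 16.54 mm
Layer 800–740 hPa: Δp = 60 hPa = 6000 Pa, q̄ = 0.00365 kg/kg → 0.00365 × 6000 / 9.8 = 2.23 mm
Layer 740–580 hPa: Δp = 160 hPa = 16000 Pa, q̄ = 0.00265 kg/kg → 0.00265 × 16000 / 9.8 = 4.33 mm
Layer 580–450 hPa: Δp = 130 hPa = 13000 Pa, q̄ = 0.000744 kg/kg → 0.000744 × 13000 / 9.8 = 0.99 mm
Layer 450–200 hPa: Δp = 250 hPa = 25000 Pa, q̄ = 0.000428 kg/kg → 0.000428 × 25000 / 9.8 = 1.09 mm
PW = 16.54 + 2.23 + 4.33 + 0.99 + 1.09 = 25.18 ≈ 25.2 mm.

PW ≈ 25.2 mm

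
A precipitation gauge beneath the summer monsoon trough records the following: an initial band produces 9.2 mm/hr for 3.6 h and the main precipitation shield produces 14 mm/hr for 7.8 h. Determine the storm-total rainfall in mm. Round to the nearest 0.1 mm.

total ≈ 142.3 mm

Total = Σ Rᵢ Δtᵢ = 9.2 × 3.6 + 14 × 7.8
      = 33.12 + 109.2 = 142.3 mm.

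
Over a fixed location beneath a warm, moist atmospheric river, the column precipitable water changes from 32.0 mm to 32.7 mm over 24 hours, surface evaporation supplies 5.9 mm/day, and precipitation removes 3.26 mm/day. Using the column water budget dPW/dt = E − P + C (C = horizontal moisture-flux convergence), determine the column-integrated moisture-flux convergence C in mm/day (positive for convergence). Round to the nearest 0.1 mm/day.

dPW/dt = (32.7 − 32.0) mm / (24/24 day) = +0.700 mm/day.
C = dPW/dt − E + P = (+0.700) − 5.9 + 3.26 = -1.9 mm/day.

C ≈ -1.9 mm/day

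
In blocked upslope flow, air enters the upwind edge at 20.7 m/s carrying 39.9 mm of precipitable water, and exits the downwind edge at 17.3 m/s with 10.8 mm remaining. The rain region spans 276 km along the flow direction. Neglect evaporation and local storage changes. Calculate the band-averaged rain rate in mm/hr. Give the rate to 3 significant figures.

Column moisture flux per unit crosswind length is F = V × PW.
Inflow: F_in = 20.7 × 39.9 = 825.93 mm·m/s
Outflow: F_out = 17.3 × 10.8 = 186.84 mm·m/s
Steady-state rate R = (F_in − F_out)/L = (825.93 − 186.84) / 276000 m = 2.316e-03 mm/s.
R = 2.316e-03 × 3600 = 8.34 mm/hr.

R ≈ 8.34 mm/hr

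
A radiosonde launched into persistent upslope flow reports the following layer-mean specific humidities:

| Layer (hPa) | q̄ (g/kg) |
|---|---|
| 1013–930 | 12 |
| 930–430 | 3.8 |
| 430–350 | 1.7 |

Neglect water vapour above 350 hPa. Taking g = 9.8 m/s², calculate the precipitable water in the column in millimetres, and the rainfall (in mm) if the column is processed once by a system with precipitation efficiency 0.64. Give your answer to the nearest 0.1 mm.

PW ≈ 30.9 mm; rainfall ≈ 19.8 mm

Precipitable water is the column-integrated vapour mass per unit area: PW = (1/g) Σ q̄ Δp, with q in kg/kg and Δp in Pa (1 kg/m² of water = 1 mm).
Layer 1013–930 hPa: Δp = 83 hPa = 8300 Pa, q̄ = 0.012 kg/kg → 0.012 × 8300 / 9.8 = 10.16 mm
Layer 930–430 hPa: Δp = 500 hPa = 50000 Pa, q̄ = 0.0038 kg/kg → 0.0038 × 50000 / 9.8 = 19.39 mm
Layer 430–350 hPa: Δp = 80 hPa = 8000 Pa, q̄ = 0.0017 kg/kg → 0.0017 × 8000 / 9.8 = 1.39 mm
PW = 10.16 + 19.39 + 1.39 = 30.94 ≈ 30.9 mm.
Rainfall = ε × PW = 0.64 × 30.9 = 19.8 mm.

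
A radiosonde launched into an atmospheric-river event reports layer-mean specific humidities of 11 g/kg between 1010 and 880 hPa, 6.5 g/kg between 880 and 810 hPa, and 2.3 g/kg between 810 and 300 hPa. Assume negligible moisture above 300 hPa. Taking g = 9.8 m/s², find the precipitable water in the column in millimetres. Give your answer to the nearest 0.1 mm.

Precipitable water is the column-integrated vapour mass per unit area: PW = (1/g) Σ q̄ Δp, with q in kg/kg and Δp in Pa (1 kg/m² of water = 1 mm).
Layer 1010–880 hPa: Δp = 130 hPa = 13000 Pa, q̄ = 0.011 kg/kg → 0.011 × 13000 / 9.8 = 14.59 mm
Layer 880–810 hPa: Δp = 70 hPa = 7000 Pa, q̄ = 0.0065 kg/kg → 0.0065 × 7000 / 9.8 = 4.64 mm
Layer 810–300 hPa: Δp = 510 hPa = 51000 Pa, q̄ = 0.0023 kg/kg → 0.0023 × 51000 / 9.8 = 11.97 mm
PW = 14.59 + 4.64 + 11.97 = 31.20 ≈ 31.2 mm.

PW ≈ 31.2 mm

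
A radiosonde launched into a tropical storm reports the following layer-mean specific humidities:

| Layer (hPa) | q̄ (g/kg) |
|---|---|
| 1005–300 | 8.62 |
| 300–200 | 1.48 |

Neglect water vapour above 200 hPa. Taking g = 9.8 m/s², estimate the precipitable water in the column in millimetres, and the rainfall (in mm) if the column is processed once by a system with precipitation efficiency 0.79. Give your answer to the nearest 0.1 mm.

PW ≈ 63.5 mm; rainfall ≈ 50.2 mm

Precipitable water is the column-integrated vapour mass per unit area: PW = (1/g) Σ q̄ Δp, with q in kg/kg and Δp in Pa (1 kg/m² of water = 1 mm).
Layer 1005–300 hPa: Δp = 705 hPa = 70500 Pa, q̄ = 0.00862 kg/kg → 0.00862 × 70500 / 9.8 = 62.01 mm
Layer 300–200 hPa: Δp = 100 hPa = 10000 Pa, q̄ = 0.00148 kg/kg → 0.00148 × 10000 / 9.8 = 1.51 mm
PW = 62.01 + 1.51 = 63.52 ≈ 63.5 mm.
Rainfall = ε × PW = 0.79 × 63.5 = 50.2 mm.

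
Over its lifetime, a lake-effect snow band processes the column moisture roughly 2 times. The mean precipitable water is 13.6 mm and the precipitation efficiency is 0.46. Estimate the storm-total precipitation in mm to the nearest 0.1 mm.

Each cycle deposits ε × PW = 0.46 × 13.6 = 6.256 mm.
Over 2 cycles: 2 × 6.256 = 12.5 mm.

precipitation ≈ 12.5 mm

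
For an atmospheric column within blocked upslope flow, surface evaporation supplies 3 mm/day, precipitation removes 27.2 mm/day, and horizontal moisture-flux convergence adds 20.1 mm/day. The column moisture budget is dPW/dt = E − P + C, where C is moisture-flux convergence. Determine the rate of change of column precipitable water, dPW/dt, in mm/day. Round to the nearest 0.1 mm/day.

dPW/dt ≈ -4.1 mm/day

dPW/dt = E − P + C = 3 − 27.2 + (20.1) = -4.1 mm/day.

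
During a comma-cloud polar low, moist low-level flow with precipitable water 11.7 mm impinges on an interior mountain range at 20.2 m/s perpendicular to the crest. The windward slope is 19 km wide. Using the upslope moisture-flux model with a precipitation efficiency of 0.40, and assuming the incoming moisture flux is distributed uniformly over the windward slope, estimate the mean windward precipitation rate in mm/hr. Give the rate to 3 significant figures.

Incoming column moisture flux per unit ridge length: F = V × PW = 20.2 × 11.7 = 236.34 mm·m/s.
Spread over the 19 km slope with efficiency ε = 0.40: R = ε·F/W = 0.40 × 236.34 / 19000 m = 4.976e-03 mm/s.
R = 4.976e-03 × 3600 = 17.9 mm/hr.

R ≈ 17.9 mm/hr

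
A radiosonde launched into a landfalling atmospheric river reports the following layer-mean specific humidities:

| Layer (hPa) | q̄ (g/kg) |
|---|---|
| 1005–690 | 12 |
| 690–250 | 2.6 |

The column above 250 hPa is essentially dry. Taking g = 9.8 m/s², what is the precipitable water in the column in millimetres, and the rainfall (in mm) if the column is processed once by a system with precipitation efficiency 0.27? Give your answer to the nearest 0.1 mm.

Precipitable water is the column-integrated vapour mass per unit area: PW = (1/g) Σ q̄ Δp, with q in kg/kg and Δp in Pa (1 kg/m² of water = 1 mm).
Layer 1005–690 hPa: Δp = 315 hPa = 31500 Pa, q̄ = 0.012 kg/kg → 0.012 × 31500 / 9.8 = 38.57 mm
Layer 690–250 hPa: Δp = 440 hPa = 44000 Pa, q̄ = 0.0026 kg/kg → 0.0026 × 44000 / 9.8 = 11.67 mm
PW = 38.57 + 11.67 = 50.24 ≈ 50.2 mm.
Rainfall = ε × PW = 0.27 × 50.2 = 13.6 mm.

PW ≈ 50.2 mm; rainfall ≈ 13.6 mm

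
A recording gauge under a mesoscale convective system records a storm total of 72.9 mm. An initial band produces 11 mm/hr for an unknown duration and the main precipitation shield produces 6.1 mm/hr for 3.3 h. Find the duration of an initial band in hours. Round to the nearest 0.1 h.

duration ≈ 4.8 h

Known phases: 6.1 × 3.3 = 20.13 mm.
Remaining depth = 72.9 − 20.13 = 52.77 mm.
Duration = 52.77 / 11 = 4.8 h.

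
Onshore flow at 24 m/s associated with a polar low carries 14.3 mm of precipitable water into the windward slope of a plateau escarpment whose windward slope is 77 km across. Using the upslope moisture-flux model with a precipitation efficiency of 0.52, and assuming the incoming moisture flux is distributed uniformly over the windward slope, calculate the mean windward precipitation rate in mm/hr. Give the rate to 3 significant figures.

R ≈ 8.34 mm/hr

Incoming column moisture flux per unit ridge length: F = V × PW = 24 × 14.3 = 343.2 mm·m/s.
Spread over the 77 km slope with efficiency ε = 0.52: R = ε·F/W = 0.52 × 343.2 / 77000 m = 2.318e-03 mm/s.
R = 2.318e-03 × 3600 = 8.34 mm/hr.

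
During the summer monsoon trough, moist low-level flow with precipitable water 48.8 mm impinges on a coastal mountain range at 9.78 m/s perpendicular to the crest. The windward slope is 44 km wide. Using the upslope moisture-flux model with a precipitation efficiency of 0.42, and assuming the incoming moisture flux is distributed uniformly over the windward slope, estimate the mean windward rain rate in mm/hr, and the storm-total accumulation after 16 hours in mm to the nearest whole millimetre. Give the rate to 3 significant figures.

R ≈ 16.4 mm/hr; total ≈ 262 mm

Incoming column moisture flux per unit ridge length: F = V × PW = 9.78 × 48.8 = 477.264 mm·m/s.
Spread over the 44 km slope with efficiency ε = 0.42: R = ε·F/W = 0.42 × 477.264 / 44000 m = 4.556e-03 mm/s.
R = 4.556e-03 × 3600 = 16.4 mm/hr.
Over 16 h: total = 16.4 × 16 = 262.4 ≈ 262 mm.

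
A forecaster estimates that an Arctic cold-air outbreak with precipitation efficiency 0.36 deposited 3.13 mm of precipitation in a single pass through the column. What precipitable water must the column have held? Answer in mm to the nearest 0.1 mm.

PW = precipitation / ε = 3.13 / 0.36 = 8.7 mm.

PW ≈ 8.7 mm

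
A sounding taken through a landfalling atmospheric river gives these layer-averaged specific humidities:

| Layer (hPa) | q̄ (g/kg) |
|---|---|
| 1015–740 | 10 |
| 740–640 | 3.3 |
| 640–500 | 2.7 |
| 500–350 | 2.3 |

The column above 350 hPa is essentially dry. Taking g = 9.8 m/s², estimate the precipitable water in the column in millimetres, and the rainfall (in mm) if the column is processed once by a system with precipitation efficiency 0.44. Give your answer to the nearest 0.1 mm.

PW ≈ 38.8 mm; rainfall ≈ 17.1 mm

Precipitable water is the column-integrated vapour mass per unit area: PW = (1/g) Σ q̄ Δp, with q in kg/kg and Δp in Pa (1 kg/m² of water = 1 mm).
Layer 1015–740 hPa: Δp = 275 hPa = 27500 Pa, q̄ = 0.01 kg/kg → 0.01 × 27500 / 9.8 = 28.06 mm
Layer 740–640 hPa: Δp = 100 hPa = 10000 Pa, q̄ = 0.0033 kg/kg → 0.0033 × 10000 / 9.8 = 3.37 mm
Layer 640–500 hPa: Δp = 140 hPa = 14000 Pa, q̄ = 0.0027 kg/kg → 0.0027 × 14000 / 9.8 = 3.86 mm
Layer 500–350 hPa: Δp = 150 hPa = 15000 Pa, q̄ = 0.0023 kg/kg → 0.0023 × 15000 / 9.8 = 3.52 mm
PW = 28.06 + 3.37 + 3.86 + 3.52 = 38.81 ≈ 38.8 mm.
Rainfall = ε × PW = 0.44 × 38.8 = 17.1 mm.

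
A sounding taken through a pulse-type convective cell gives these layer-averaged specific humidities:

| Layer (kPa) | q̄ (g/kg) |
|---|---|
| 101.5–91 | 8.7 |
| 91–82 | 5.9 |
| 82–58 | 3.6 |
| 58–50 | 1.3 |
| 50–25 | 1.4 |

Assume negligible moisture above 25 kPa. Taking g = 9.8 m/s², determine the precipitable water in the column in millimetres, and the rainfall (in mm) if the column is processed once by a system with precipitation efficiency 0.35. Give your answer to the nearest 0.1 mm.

Precipitable water is the column-integrated vapour mass per unit area: PW = (1/g) Σ q̄ Δp, with q in kg/kg and Δp in Pa (1 kg/m² of water = 1 mm).
Layer 101.5–91 kPa: Δp = 105 hPa = 10500 Pa, q̄ = 0.0087 kg/kg → 0.0087 × 10500 / 9.8 = 9.32 mm
Layer 91–82 kPa: Δp = 90 hPa = 9000 Pa, q̄ = 0.0059 kg/kg → 0.0059 × 9000 / 9.8 = 5.42 mm
Layer 82–58 kPa: Δp = 240 hPa = 24000 Pa, q̄ = 0.0036 kg/kg → 0.0036 × 24000 / 9.8 = 8.82 mm
Layer 58–50 kPa: Δp = 80 hPa = 8000 Pa, q̄ = 0.0013 kg/kg → 0.0013 × 8000 / 9.8 = 1.06 mm
Layer 50–25 kPa: Δp = 250 hPa = 25000 Pa, q̄ = 0.0014 kg/kg → 0.0014 × 25000 / 9.8 = 3.57 mm
PW = 9.32 + 5.42 + 8.82 + 1.06 + 3.57 = 28.19 ≈ 28.2 mm.
Rainfall = ε × PW = 0.35 × 28.2 = 9.9 mm.

PW ≈ 28.2 mm; rainfall ≈ 9.9 mm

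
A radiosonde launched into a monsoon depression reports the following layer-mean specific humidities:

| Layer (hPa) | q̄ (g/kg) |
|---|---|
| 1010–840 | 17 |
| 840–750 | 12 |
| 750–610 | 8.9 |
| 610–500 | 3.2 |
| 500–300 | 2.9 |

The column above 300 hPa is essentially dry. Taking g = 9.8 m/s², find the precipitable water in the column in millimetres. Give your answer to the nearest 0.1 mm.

PW ≈ 62.7 mm

Precipitable water is the column-integrated vapour mass per unit area: PW = (1/g) Σ q̄ Δp, with q in kg/kg and Δp in Pa (1 kg/m² of water = 1 mm).
Layer 1010–840 hPa: Δp = 170 hPa = 17000 Pa, q̄ = 0.017 kg/kg → 0.017 × 17000 / 9.8 = 29.49 mm
Layer 840–750 hPa: Δp = 90 hPa = 9000 Pa, q̄ = 0.012 kg/kg → 0.012 × 9000 / 9.8 = 11.02 mm
Layer 750–610 hPa: Δp = 140 hPa = 14000 Pa, q̄ = 0.0089 kg/kg → 0.0089 × 14000 / 9.8 = 12.71 mm
Layer 610–500 hPa: Δp = 110 hPa = 11000 Pa, q̄ = 0.0032 kg/kg → 0.0032 × 11000 / 9.8 = 3.59 mm
Layer 500–300 hPa: Δp = 200 hPa = 20000 Pa, q̄ = 0.0029 kg/kg → 0.0029 × 20000 / 9.8 = 5.92 mm
PW = 29.49 + 11.02 + 12.71 + 3.59 + 5.92 = 62.73 ≈ 62.7 mm.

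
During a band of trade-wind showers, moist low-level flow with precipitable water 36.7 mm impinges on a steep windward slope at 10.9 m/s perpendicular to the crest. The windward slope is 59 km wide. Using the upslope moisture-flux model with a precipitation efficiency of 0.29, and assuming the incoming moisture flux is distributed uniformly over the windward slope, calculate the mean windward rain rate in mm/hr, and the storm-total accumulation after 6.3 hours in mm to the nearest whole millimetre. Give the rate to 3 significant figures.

R ≈ 7.08 mm/hr; total ≈ 45 mm

Incoming column moisture flux per unit ridge length: F = V × PW = 10.9 × 36.7 = 400.03 mm·m/s.
Spread over the 59 km slope with efficiency ε = 0.29: R = ε·F/W = 0.29 × 400.03 / 59000 m = 1.966e-03 mm/s.
R = 1.966e-03 × 3600 = 7.08 mm/hr.
Over 6.3 h: total = 7.08 × 6.3 = 44.604 ≈ 45 mm.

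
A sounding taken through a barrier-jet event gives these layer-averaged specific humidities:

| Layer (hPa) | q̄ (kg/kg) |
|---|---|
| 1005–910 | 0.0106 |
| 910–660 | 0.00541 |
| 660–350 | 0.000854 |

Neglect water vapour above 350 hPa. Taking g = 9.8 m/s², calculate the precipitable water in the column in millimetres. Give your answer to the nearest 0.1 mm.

Precipitable water is the column-integrated vapour mass per unit area: PW = (1/g) Σ q̄ Δp, with q in kg/kg and Δp in Pa (1 kg/m² of water = 1 mm).
Layer 1005–910 hPa: Δp = 95 hPa = 9500 Pa, q̄ = 0.0106 kg/kg → 0.0106 × 9500 / 9.8 = 10.28 mm
Layer 910–660 hPa: Δp = 250 hPa = 25000 Pa, q̄ = 0.00541 kg/kg → 0.00541 × 25000 / 9.8 = 13.80 mm
Layer 660–350 hPa: Δp = 310 hPa = 31000 Pa, q̄ = 0.000854 kg/kg → 0.000854 × 31000 / 9.8 = 2.70 mm
PW = 10.28 + 13.80 + 2.70 = 26.78 ≈ 26.8 mm.

PW ≈ 26.8 mm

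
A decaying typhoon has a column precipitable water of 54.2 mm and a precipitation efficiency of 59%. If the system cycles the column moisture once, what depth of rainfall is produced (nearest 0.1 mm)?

Rainfall = ε × PW = 0.59 × 54.2 = 32.0 mm.

rainfall ≈ 32.0 mm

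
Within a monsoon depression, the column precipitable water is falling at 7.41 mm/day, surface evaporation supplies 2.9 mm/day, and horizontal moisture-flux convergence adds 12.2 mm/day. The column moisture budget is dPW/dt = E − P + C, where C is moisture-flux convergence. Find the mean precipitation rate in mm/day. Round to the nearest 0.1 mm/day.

dPW/dt = -7.41 mm/day.
P = E + C − dPW/dt = 2.9 + (12.2) − (-7.41) = 22.5 mm/day.

P ≈ 22.5 mm/day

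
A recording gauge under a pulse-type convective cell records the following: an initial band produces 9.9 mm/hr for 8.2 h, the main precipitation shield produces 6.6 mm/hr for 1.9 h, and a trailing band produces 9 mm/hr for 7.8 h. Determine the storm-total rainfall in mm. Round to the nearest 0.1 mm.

Total = Σ Rᵢ Δtᵢ = 9.9 × 8.2 + 6.6 × 1.9 + 9 × 7.8
      = 81.18 + 12.54 + 70.2 = 163.9 mm.

total ≈ 163.9 mm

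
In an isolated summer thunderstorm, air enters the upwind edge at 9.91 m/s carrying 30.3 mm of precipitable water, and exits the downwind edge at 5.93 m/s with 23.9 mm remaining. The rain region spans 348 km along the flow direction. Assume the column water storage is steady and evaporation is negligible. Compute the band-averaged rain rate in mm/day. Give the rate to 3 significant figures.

R ≈ 39.4 mm/day

Column moisture flux per unit crosswind length is F = V × PW.
Inflow: F_in = 9.91 × 30.3 = 300.273 mm·m/s
Outflow: F_out = 5.93 × 23.9 = 141.727 mm·m/s
Steady-state rate R = (F_in − F_out)/L = (300.273 − 141.727) / 348000 m = 4.556e-04 mm/s.
R = 4.556e-04 × 3600 × 24 = 39.4 mm/day.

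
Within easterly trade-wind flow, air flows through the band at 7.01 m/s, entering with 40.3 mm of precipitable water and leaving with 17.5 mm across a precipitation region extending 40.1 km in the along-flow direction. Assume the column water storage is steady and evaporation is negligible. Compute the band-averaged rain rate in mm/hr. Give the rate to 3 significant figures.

R ≈ 14.3 mm/hr

Column moisture flux per unit crosswind length is F = V × PW.
Inflow: F_in = 7.01 × 40.3 = 282.503 mm·m/s
Outflow: F_out = 7.01 × 17.5 = 122.675 mm·m/s
Steady-state rate R = (F_in − F_out)/L = (282.503 − 122.675) / 40100 m = 3.986e-03 mm/s.
R = 3.986e-03 × 3600 = 14.3 mm/hr.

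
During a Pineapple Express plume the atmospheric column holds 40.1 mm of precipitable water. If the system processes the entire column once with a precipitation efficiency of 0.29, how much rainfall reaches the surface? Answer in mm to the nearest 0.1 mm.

Rainfall = ε × PW = 0.29 × 40.1 = 11.6 mm.

rainfall ≈ 11.6 mm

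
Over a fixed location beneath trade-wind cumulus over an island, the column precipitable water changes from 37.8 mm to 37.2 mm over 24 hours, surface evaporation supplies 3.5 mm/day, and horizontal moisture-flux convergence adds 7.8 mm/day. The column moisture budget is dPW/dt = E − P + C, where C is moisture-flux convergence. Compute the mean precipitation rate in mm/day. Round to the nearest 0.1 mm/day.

dPW/dt = (37.2 − 37.8) mm / (24/24 day) = -0.600 mm/day.
P = E + C − dPW/dt = 3.5 + (7.8) − (-0.600) = 11.9 mm/day.

P ≈ 11.9 mm/day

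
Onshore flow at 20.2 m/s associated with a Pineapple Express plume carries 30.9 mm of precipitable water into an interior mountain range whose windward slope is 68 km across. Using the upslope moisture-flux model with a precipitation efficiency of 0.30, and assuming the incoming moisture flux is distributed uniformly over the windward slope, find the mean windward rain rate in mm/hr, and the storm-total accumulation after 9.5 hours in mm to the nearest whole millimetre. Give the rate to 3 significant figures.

R ≈ 9.91 mm/hr; total ≈ 94 mm

Incoming column moisture flux per unit ridge length: F = V × PW = 20.2 × 30.9 = 624.18 mm·m/s.
Spread over the 68 km slope with efficiency ε = 0.30: R = ε·F/W = 0.30 × 624.18 / 68000 m = 2.754e-03 mm/s.
R = 2.754e-03 × 3600 = 9.91 mm/hr.
Over 9.5 h: total = 9.91 × 9.5 = 94.145 ≈ 94 mm.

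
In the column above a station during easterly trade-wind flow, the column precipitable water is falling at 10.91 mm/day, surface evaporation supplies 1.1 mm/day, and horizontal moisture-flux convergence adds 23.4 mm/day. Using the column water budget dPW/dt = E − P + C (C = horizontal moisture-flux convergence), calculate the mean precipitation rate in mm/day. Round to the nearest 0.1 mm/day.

P ≈ 35.4 mm/day

dPW/dt = -10.91 mm/day.
P = E + C − dPW/dt = 1.1 + (23.4) − (-10.91) = 35.4 mm/day.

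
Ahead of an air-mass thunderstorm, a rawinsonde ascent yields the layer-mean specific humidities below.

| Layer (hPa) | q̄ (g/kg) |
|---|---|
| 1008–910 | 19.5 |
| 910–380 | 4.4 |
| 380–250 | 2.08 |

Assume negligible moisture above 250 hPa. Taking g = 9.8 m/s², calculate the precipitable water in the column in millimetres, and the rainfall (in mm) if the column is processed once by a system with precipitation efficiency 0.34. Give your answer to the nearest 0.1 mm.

PW ≈ 46.1 mm; rainfall ≈ 15.7 mm

Precipitable water is the column-integrated vapour mass per unit area: PW = (1/g) Σ q̄ Δp, with q in kg/kg and Δp in Pa (1 kg/m² of water = 1 mm).
Layer 1008–910 hPa: Δp = 98 hPa = 9800 Pa, q̄ = 0.0195 kg/kg → 0.0195 × 9800 / 9.8 = 19.50 mm
Layer 910–380 hPa: Δp = 530 hPa = 53000 Pa, q̄ = 0.0044 kg/kg → 0.0044 × 53000 / 9.8 = 23.80 mm
Layer 380–250 hPa: Δp = 130 hPa = 13000 Pa, q̄ = 0.00208 kg/kg → 0.00208 × 13000 / 9.8 = 2.76 mm
PW = 19.50 + 23.80 + 2.76 = 46.06 ≈ 46.1 mm.
Rainfall = ε × PW = 0.34 × 46.1 = 15.7 mm.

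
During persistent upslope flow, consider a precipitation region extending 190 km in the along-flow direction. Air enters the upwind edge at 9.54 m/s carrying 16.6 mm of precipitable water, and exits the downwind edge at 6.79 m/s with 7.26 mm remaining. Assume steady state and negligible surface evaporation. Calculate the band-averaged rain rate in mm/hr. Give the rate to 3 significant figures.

Column moisture flux per unit crosswind length is F = V × PW.
Inflow: F_in = 9.54 × 16.6 = 158.364 mm·m/s
Outflow: F_out = 6.79 × 7.26 = 49.2954 mm·m/s
Steady-state rate R = (F_in − F_out)/L = (158.364 − 49.2954) / 190000 m = 5.740e-04 mm/s.
R = 5.740e-04 × 3600 = 2.07 mm/hr.

R ≈ 2.07 mm/hr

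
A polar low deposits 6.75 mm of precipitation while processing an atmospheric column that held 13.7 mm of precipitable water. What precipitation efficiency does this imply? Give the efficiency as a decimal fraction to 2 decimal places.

ε ≈ 0.49

ε = precipitation / PW = 6.75 / 13.7 = 0.49.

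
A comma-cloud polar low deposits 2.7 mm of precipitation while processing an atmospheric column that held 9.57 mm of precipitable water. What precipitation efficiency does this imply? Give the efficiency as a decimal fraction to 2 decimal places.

ε ≈ 0.28

ε = precipitation / PW = 2.7 / 9.57 = 0.28.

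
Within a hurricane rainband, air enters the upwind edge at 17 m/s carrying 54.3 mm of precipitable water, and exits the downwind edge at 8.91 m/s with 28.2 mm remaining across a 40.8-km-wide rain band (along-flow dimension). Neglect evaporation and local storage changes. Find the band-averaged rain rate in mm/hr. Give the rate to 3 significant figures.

R ≈ 59.3 mm/hr

Column moisture flux per unit crosswind length is F = V × PW.
Inflow: F_in = 17 × 54.3 = 923.1 mm·m/s
Outflow: F_out = 8.91 × 28.2 = 251.262 mm·m/s
Steady-state rate R = (F_in − F_out)/L = (923.1 − 251.262) / 40800 m = 1.647e-02 mm/s.
R = 1.647e-02 × 3600 = 59.3 mm/hr.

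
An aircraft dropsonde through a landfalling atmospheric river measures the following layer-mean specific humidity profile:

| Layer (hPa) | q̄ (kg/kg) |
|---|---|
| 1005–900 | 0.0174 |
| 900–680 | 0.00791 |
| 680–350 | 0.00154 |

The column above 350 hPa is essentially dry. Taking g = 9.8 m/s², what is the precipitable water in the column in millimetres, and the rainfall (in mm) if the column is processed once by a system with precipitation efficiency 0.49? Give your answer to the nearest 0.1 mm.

PW ≈ 41.6 mm; rainfall ≈ 20.4 mm

Precipitable water is the column-integrated vapour mass per unit area: PW = (1/g) Σ q̄ Δp, with q in kg/kg and Δp in Pa (1 kg/m² of water = 1 mm).
Layer 1005–900 hPa: Δp = 105 hPa = 10500 Pa, q̄ = 0.0174 kg/kg → 0.0174 × 10500 / 9.8 = 18.64 mm
Layer 900–680 hPa: Δp = 220 hPa = 22000 Pa, q̄ = 0.00791 kg/kg → 0.00791 × 22000 / 9.8 = 17.76 mm
Layer 680–350 hPa: Δp = 330 hPa = 33000 Pa, q̄ = 0.00154 kg/kg → 0.00154 × 33000 / 9.8 = 5.19 mm
PW = 18.64 + 17.76 + 5.19 = 41.59 ≈ 41.6 mm.
Rainfall = ε × PW = 0.49 × 41.6 = 20.4 mm.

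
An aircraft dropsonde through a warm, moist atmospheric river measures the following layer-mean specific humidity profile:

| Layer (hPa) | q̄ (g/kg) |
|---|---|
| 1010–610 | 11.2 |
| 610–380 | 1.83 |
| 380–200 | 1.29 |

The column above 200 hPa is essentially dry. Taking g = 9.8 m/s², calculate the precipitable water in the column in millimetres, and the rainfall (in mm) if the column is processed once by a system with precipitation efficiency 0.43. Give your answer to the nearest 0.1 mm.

PW ≈ 52.4 mm; rainfall ≈ 22.5 mm

Precipitable water is the column-integrated vapour mass per unit area: PW = (1/g) Σ q̄ Δp, with q in kg/kg and Δp in Pa (1 kg/m² of water = 1 mm).
Layer 1010–610 hPa: Δp = 400 hPa = 40000 Pa, q̄ = 0.0112 kg/kg → 0.0112 × 40000 / 9.8 = 45.71 mm
Layer 610–380 hPa: Δp = 230 hPa = 23000 Pa, q̄ = 0.00183 kg/kg → 0.00183 × 23000 / 9.8 = 4.29 mm
Layer 380–200 hPa: Δp = 180 hPa = 18000 Pa, q̄ = 0.00129 kg/kg → 0.00129 × 18000 / 9.8 = 2.37 mm
PW = 45.71 + 4.29 + 2.37 = 52.37 ≈ 52.4 mm.
Rainfall = ε × PW = 0.43 × 52.4 = 22.5 mm.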